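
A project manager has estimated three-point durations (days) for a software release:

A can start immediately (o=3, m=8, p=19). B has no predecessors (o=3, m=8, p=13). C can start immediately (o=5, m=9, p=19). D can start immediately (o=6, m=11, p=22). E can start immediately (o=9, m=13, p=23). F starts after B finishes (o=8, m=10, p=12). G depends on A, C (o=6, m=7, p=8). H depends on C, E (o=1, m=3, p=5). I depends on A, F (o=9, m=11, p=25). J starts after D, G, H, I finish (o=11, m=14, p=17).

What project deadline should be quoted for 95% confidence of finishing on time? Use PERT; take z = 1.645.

te_A = (3 + 4·8 + 19)/6 = 54/6 = 9; σ²_A = ((19−3)/6)² = 7.111
te_B = (3 + 4·8 + 13)/6 = 48/6 = 8; σ²_B = ((13−3)/6)² = 2.778
te_C = (5 + 4·9 + 19)/6 = 60/6 = 10; σ²_C = ((19−5)/6)² = 5.444
te_D = (6 + 4·11 + 22)/6 = 72/6 = 12; σ²_D = ((22−6)/6)² = 7.111
te_E = (9 + 4·13 + 23)/6 = 84/6 = 14; σ²_E = ((23−9)/6)² = 5.444
te_F = (8 + 4·10 + 12)/6 = 60/6 = 10; σ²_F = ((12−8)/6)² = 0.444
te_G = (6 + 4·7 + 8)/6 = 42/6 = 7; σ²_G = ((8−6)/6)² = 0.111
te_H = (1 + 4·3 + 5)/6 = 18/6 = 3; σ²_H = ((5−1)/6)² = 0.444
te_I = (9 + 4·11 + 25)/6 = 78/6 = 13; σ²_I = ((25−9)/6)² = 7.111
te_J = (11 + 4·14 + 17)/6 = 84/6 = 14; σ²_J = ((17−11)/6)² = 1.000

Forward pass:
ES_A = 0; EF_A = 9
ES_B = 0; EF_B = 8
ES_C = 0; EF_C = 10
ES_D = 0; EF_D = 12
ES_E = 0; EF_E = 14
ES_F = 8; EF_F = 8+10 = 18
ES_G = max(EF_A=9, EF_C=10) = 10; EF_G = 10+7 = 17
ES_H = max(EF_C=10, EF_E=14) = 14; EF_H = 14+3 = 17
ES_I = max(EF_A=9, EF_F=18) = 18; EF_I = 18+13 = 31
ES_J = max(EF_D=12, EF_G=17, EF_H=17, EF_I=31) = 31; EF_J = 31+14 = 45
Expected project duration μ = 45 days. Critical path: B → F → I → J.

Variance along critical path = 2.778 + 0.444 + 7.111 + 1.000 = 11.333; σ = 3.367 days.
D = μ + z·σ = 45 + 1.645·3.367 = 50.5 days

50.5 days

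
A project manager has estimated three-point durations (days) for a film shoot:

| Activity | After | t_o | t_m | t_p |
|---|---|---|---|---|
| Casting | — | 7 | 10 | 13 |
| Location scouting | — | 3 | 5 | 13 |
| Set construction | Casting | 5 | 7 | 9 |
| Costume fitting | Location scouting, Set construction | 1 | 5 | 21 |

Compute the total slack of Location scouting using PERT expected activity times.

te_Casting = (7 + 4·10 + 13)/6 = 60/6 = 10
te_Location scouting = (3 + 4·5 + 13)/6 = 36/6 = 6
te_Set construction = (5 + 4·7 + 9)/6 = 42/6 = 7
te_Costume fitting = (1 + 4·5 + 21)/6 = 42/6 = 7

Forward pass:
ES_Casting = 0; EF_Casting = 10
ES_Location scouting = 0; EF_Location scouting = 6
ES_Set construction = 10; EF_Set construction = 10+7 = 17
ES_Costume fitting = max(EF_Location scouting=6, EF_Set construction=17) = 17; EF_Costume fitting = 17+7 = 24
Expected project duration μ = 24 days. Critical path: Casting → Set construction → Costume fitting.

Backward pass:
LF_Costume fitting = 24; LS_Costume fitting = 24−7 = 17
LF_Set construction = LS_Costume fitting = 17; LS_Set construction = 17−7 = 10
LF_Location scouting = LS_Costume fitting = 17; LS_Location scouting = 17−6 = 11
LF_Casting = LS_Set construction = 10; LS_Casting = 10−10 = 0
Slack_Location scouting = LS_Location scouting − ES_Location scouting = 11 − 0 = 11

11 days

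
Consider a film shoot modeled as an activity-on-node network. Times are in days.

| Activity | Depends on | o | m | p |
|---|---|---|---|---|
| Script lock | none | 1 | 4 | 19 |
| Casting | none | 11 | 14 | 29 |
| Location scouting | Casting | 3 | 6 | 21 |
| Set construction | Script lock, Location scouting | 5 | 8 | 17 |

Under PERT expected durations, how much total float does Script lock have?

te_Script lock = (1 + 4·4 + 19)/6 = 36/6 = 6
te_Casting = (11 + 4·14 + 29)/6 = 96/6 = 16
te_Location scouting = (3 + 4·6 + 21)/6 = 48/6 = 8
te_Set construction = (5 + 4·8 + 17)/6 = 54/6 = 9

Forward pass:
ES_Script lock = 0; EF_Script lock = 6
ES_Casting = 0; EF_Casting = 16
ES_Location scouting = 16; EF_Location scouting = 16+8 = 24
ES_Set construction = max(EF_Script lock=6, EF_Location scouting=24) = 24; EF_Set construction = 24+9 = 33
Expected project duration μ = 33 days. Critical path: Casting → Location scouting → Set construction.

Backward pass:
LF_Set construction = 33; LS_Set construction = 33−9 = 24
LF_Location scouting = LS_Set construction = 24; LS_Location scouting = 24−8 = 16
LF_Casting = LS_Location scouting = 16; LS_Casting = 16−16 = 0
LF_Script lock = LS_Set construction = 24; LS_Script lock = 24−6 = 18
Slack_Script lock = LS_Script lock − ES_Script lock = 18 − 0 = 18

18 days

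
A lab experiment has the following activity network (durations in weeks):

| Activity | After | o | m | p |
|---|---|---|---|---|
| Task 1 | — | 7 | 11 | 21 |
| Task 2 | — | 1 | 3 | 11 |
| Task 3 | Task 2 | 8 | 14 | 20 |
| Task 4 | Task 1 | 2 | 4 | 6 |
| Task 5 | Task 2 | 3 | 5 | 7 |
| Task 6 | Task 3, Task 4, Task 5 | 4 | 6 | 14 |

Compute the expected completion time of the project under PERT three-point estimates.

te_Task 1 = (7 + 4·11 + 21)/6 = 72/6 = 12
te_Task 2 = (1 + 4·3 + 11)/6 = 24/6 = 4
te_Task 3 = (8 + 4·14 + 20)/6 = 84/6 = 14
te_Task 4 = (2 + 4·4 + 6)/6 = 24/6 = 4
te_Task 5 = (3 + 4·5 + 7)/6 = 30/6 = 5
te_Task 6 = (4 + 4·6 + 14)/6 = 42/6 = 7

Forward pass:
ES_Task 1 = 0; EF_Task 1 = 12
ES_Task 2 = 0; EF_Task 2 = 4
ES_Task 3 = 4; EF_Task 3 = 4+14 = 18
ES_Task 4 = 12; EF_Task 4 = 12+4 = 16
ES_Task 5 = 4; EF_Task 5 = 4+5 = 9
ES_Task 6 = max(EF_Task 3=18, EF_Task 4=16, EF_Task 5=9) = 18; EF_Task 6 = 18+7 = 25
Expected project duration μ = 25 weeks. Critical path: Task 2 → Task 3 → Task 6.

25 weeks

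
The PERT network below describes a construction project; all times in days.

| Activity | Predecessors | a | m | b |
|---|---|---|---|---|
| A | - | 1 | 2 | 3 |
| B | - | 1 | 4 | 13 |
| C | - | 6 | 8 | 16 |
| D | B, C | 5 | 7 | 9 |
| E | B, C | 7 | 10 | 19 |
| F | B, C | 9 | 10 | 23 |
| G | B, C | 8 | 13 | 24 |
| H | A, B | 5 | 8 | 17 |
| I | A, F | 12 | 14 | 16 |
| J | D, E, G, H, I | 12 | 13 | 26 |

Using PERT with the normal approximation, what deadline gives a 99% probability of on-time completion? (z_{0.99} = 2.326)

58.7 days

te_A = (1 + 4·2 + 3)/6 = 12/6 = 2; σ²_A = ((3−1)/6)² = 0.111
te_B = (1 + 4·4 + 13)/6 = 30/6 = 5; σ²_B = ((13−1)/6)² = 4.000
te_C = (6 + 4·8 + 16)/6 = 54/6 = 9; σ²_C = ((16−6)/6)² = 2.778
te_D = (5 + 4·7 + 9)/6 = 42/6 = 7; σ²_D = ((9−5)/6)² = 0.444
te_E = (7 + 4·10 + 19)/6 = 66/6 = 11; σ²_E = ((19−7)/6)² = 4.000
te_F = (9 + 4·10 + 23)/6 = 72/6 = 12; σ²_F = ((23−9)/6)² = 5.444
te_G = (8 + 4·13 + 24)/6 = 84/6 = 14; σ²_G = ((24−8)/6)² = 7.111
te_H = (5 + 4·8 + 17)/6 = 54/6 = 9; σ²_H = ((17−5)/6)² = 4.000
te_I = (12 + 4·14 + 16)/6 = 84/6 = 14; σ²_I = ((16−12)/6)² = 0.444
te_J = (12 + 4·13 + 26)/6 = 90/6 = 15; σ²_J = ((26−12)/6)² = 5.444

Forward pass:
ES_A = 0; EF_A = 2
ES_B = 0; EF_B = 5
ES_C = 0; EF_C = 9
ES_D = max(EF_B=5, EF_C=9) = 9; EF_D = 9+7 = 16
ES_E = max(EF_B=5, EF_C=9) = 9; EF_E = 9+11 = 20
ES_F = max(EF_B=5, EF_C=9) = 9; EF_F = 9+12 = 21
ES_G = max(EF_B=5, EF_C=9) = 9; EF_G = 9+14 = 23
ES_H = max(EF_A=2, EF_B=5) = 5; EF_H = 5+9 = 14
ES_I = max(EF_A=2, EF_F=21) = 21; EF_I = 21+14 = 35
ES_J = max(EF_D=16, EF_E=20, EF_G=23, EF_H=14, EF_I=35) = 35; EF_J = 35+15 = 50
Expected project duration μ = 50 days. Critical path: C → F → I → J.

Variance along critical path = 2.778 + 5.444 + 0.444 + 5.444 = 14.111; σ = 3.756 days.
D = μ + z·σ = 50 + 2.326·3.756 = 58.7 days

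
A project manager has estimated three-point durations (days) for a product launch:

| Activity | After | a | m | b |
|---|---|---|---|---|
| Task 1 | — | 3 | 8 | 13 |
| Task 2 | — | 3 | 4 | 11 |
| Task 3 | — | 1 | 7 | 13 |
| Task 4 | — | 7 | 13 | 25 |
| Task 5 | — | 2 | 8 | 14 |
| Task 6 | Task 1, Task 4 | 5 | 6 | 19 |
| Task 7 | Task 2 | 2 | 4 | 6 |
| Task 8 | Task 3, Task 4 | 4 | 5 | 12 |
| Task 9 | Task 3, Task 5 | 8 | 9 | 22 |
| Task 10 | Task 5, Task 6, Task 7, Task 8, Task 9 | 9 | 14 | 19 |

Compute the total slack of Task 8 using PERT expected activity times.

te_Task 1 = (3 + 4·8 + 13)/6 = 48/6 = 8
te_Task 2 = (3 + 4·4 + 11)/6 = 30/6 = 5
te_Task 3 = (1 + 4·7 + 13)/6 = 42/6 = 7
te_Task 4 = (7 + 4·13 + 25)/6 = 84/6 = 14
te_Task 5 = (2 + 4·8 + 14)/6 = 48/6 = 8
te_Task 6 = (5 + 4·6 + 19)/6 = 48/6 = 8
te_Task 7 = (2 + 4·4 + 6)/6 = 24/6 = 4
te_Task 8 = (4 + 4·5 + 12)/6 = 36/6 = 6
te_Task 9 = (8 + 4·9 + 22)/6 = 66/6 = 11
te_Task 10 = (9 + 4·14 + 19)/6 = 84/6 = 14

Forward pass:
ES_Task 1 = 0; EF_Task 1 = 8
ES_Task 2 = 0; EF_Task 2 = 5
ES_Task 3 = 0; EF_Task 3 = 7
ES_Task 4 = 0; EF_Task 4 = 14
ES_Task 5 = 0; EF_Task 5 = 8
ES_Task 6 = max(EF_Task 1=8, EF_Task 4=14) = 14; EF_Task 6 = 14+8 = 22
ES_Task 7 = 5; EF_Task 7 = 5+4 = 9
ES_Task 8 = max(EF_Task 3=7, EF_Task 4=14) = 14; EF_Task 8 = 14+6 = 20
ES_Task 9 = max(EF_Task 3=7, EF_Task 5=8) = 8; EF_Task 9 = 8+11 = 19
ES_Task 10 = max(EF_Task 5=8, EF_Task 6=22, EF_Task 7=9, EF_Task 8=20, EF_Task 9=19) = 22; EF_Task 10 = 22+14 = 36
Expected project duration μ = 36 days. Critical path: Task 4 → Task 6 → Task 10.

Backward pass:
LF_Task 10 = 36; LS_Task 10 = 36−14 = 22
LF_Task 9 = LS_Task 10 = 22; LS_Task 9 = 22−11 = 11
LF_Task 8 = LS_Task 10 = 22; LS_Task 8 = 22−6 = 16
LF_Task 7 = LS_Task 10 = 22; LS_Task 7 = 22−4 = 18
LF_Task 6 = LS_Task 10 = 22; LS_Task 6 = 22−8 = 14
LF_Task 5 = min(LS_Task 9=11, LS_Task 10=22) = 11; LS_Task 5 = 11−8 = 3
LF_Task 4 = min(LS_Task 6=14, LS_Task 8=16) = 14; LS_Task 4 = 14−14 = 0
LF_Task 3 = min(LS_Task 8=16, LS_Task 9=11) = 11; LS_Task 3 = 11−7 = 4
LF_Task 2 = LS_Task 7 = 18; LS_Task 2 = 18−5 = 13
LF_Task 1 = LS_Task 6 = 14; LS_Task 1 = 14−8 = 6
Slack_Task 8 = LS_Task 8 − ES_Task 8 = 16 − 14 = 2

2 days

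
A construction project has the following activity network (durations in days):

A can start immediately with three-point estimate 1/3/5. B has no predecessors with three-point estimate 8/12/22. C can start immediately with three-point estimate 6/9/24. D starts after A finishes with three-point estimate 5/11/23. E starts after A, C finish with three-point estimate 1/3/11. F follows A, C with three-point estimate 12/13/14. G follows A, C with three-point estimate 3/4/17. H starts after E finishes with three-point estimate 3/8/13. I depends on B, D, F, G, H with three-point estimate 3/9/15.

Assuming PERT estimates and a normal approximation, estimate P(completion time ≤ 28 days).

te_A = (1 + 4·3 + 5)/6 = 18/6 = 3; σ²_A = ((5−1)/6)² = 0.444
te_B = (8 + 4·12 + 22)/6 = 78/6 = 13; σ²_B = ((22−8)/6)² = 5.444
te_C = (6 + 4·9 + 24)/6 = 66/6 = 11; σ²_C = ((24−6)/6)² = 9.000
te_D = (5 + 4·11 + 23)/6 = 72/6 = 12; σ²_D = ((23−5)/6)² = 9.000
te_E = (1 + 4·3 + 11)/6 = 24/6 = 4; σ²_E = ((11−1)/6)² = 2.778
te_F = (12 + 4·13 + 14)/6 = 78/6 = 13; σ²_F = ((14−12)/6)² = 0.111
te_G = (3 + 4·4 + 17)/6 = 36/6 = 6; σ²_G = ((17−3)/6)² = 5.444
te_H = (3 + 4·8 + 13)/6 = 48/6 = 8; σ²_H = ((13−3)/6)² = 2.778
te_I = (3 + 4·9 + 15)/6 = 54/6 = 9; σ²_I = ((15−3)/6)² = 4.000

Forward pass:
ES_A = 0; EF_A = 3
ES_B = 0; EF_B = 13
ES_C = 0; EF_C = 11
ES_D = 3; EF_D = 3+12 = 15
ES_E = max(EF_A=3, EF_C=11) = 11; EF_E = 11+4 = 15
ES_F = max(EF_A=3, EF_C=11) = 11; EF_F = 11+13 = 24
ES_G = max(EF_A=3, EF_C=11) = 11; EF_G = 11+6 = 17
ES_H = 15; EF_H = 15+8 = 23
ES_I = max(EF_B=13, EF_D=15, EF_F=24, EF_G=17, EF_H=23) = 24; EF_I = 24+9 = 33
Expected project duration μ = 33 days. Critical path: C → F → I.

Variance along critical path = 9.000 + 0.111 + 4.000 = 13.111; σ = √13.111 = 3.621 days.
Z = (28 − 33) / 3.621 = -1.381
P(T ≤ 28) = Φ(-1.381) ≈ 0.084

0.084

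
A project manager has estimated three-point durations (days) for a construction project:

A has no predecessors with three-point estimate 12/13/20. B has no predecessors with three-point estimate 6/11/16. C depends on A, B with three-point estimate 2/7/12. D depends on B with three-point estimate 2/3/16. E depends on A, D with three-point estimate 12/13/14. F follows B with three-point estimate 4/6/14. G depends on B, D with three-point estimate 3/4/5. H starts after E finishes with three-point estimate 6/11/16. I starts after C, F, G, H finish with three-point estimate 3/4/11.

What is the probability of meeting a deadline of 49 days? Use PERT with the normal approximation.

0.867

te_A = (12 + 4·13 + 20)/6 = 84/6 = 14; σ²_A = ((20−12)/6)² = 1.778
te_B = (6 + 4·11 + 16)/6 = 66/6 = 11; σ²_B = ((16−6)/6)² = 2.778
te_C = (2 + 4·7 + 12)/6 = 42/6 = 7; σ²_C = ((12−2)/6)² = 2.778
te_D = (2 + 4·3 + 16)/6 = 30/6 = 5; σ²_D = ((16−2)/6)² = 5.444
te_E = (12 + 4·13 + 14)/6 = 78/6 = 13; σ²_E = ((14−12)/6)² = 0.111
te_F = (4 + 4·6 + 14)/6 = 42/6 = 7; σ²_F = ((14−4)/6)² = 2.778
te_G = (3 + 4·4 + 5)/6 = 24/6 = 4; σ²_G = ((5−3)/6)² = 0.111
te_H = (6 + 4·11 + 16)/6 = 66/6 = 11; σ²_H = ((16−6)/6)² = 2.778
te_I = (3 + 4·4 + 11)/6 = 30/6 = 5; σ²_I = ((11−3)/6)² = 1.778

Forward pass:
ES_A = 0; EF_A = 14
ES_B = 0; EF_B = 11
ES_C = max(EF_A=14, EF_B=11) = 14; EF_C = 14+7 = 21
ES_D = 11; EF_D = 11+5 = 16
ES_E = max(EF_A=14, EF_D=16) = 16; EF_E = 16+13 = 29
ES_F = 11; EF_F = 11+7 = 18
ES_G = max(EF_B=11, EF_D=16) = 16; EF_G = 16+4 = 20
ES_H = 29; EF_H = 29+11 = 40
ES_I = max(EF_C=21, EF_F=18, EF_G=20, EF_H=40) = 40; EF_I = 40+5 = 45
Expected project duration μ = 45 days. Critical path: B → D → E → H → I.

Variance along critical path = 2.778 + 5.444 + 0.111 + 2.778 + 1.778 = 12.889; σ = √12.889 = 3.590 days.
Z = (49 − 45) / 3.590 = 1.114
P(T ≤ 49) = Φ(1.114) ≈ 0.867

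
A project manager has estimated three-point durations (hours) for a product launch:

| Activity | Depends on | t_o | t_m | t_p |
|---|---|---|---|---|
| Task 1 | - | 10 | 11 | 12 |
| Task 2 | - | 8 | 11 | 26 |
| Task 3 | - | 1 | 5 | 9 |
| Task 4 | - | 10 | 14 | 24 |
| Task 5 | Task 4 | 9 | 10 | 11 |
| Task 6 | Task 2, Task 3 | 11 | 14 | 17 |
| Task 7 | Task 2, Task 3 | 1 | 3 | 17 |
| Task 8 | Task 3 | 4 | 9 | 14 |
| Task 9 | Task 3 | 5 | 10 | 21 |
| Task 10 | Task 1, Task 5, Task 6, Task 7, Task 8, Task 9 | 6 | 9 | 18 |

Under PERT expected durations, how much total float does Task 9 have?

te_Task 1 = (10 + 4·11 + 12)/6 = 66/6 = 11
te_Task 2 = (8 + 4·11 + 26)/6 = 78/6 = 13
te_Task 3 = (1 + 4·5 + 9)/6 = 30/6 = 5
te_Task 4 = (10 + 4·14 + 24)/6 = 90/6 = 15
te_Task 5 = (9 + 4·10 + 11)/6 = 60/6 = 10
te_Task 6 = (11 + 4·14 + 17)/6 = 84/6 = 14
te_Task 7 = (1 + 4·3 + 17)/6 = 30/6 = 5
te_Task 8 = (4 + 4·9 + 14)/6 = 54/6 = 9
te_Task 9 = (5 + 4·10 + 21)/6 = 66/6 = 11
te_Task 10 = (6 + 4·9 + 18)/6 = 60/6 = 10

Forward pass:
ES_Task 1 = 0; EF_Task 1 = 11
ES_Task 2 = 0; EF_Task 2 = 13
ES_Task 3 = 0; EF_Task 3 = 5
ES_Task 4 = 0; EF_Task 4 = 15
ES_Task 5 = 15; EF_Task 5 = 15+10 = 25
ES_Task 6 = max(EF_Task 2=13, EF_Task 3=5) = 13; EF_Task 6 = 13+14 = 27
ES_Task 7 = max(EF_Task 2=13, EF_Task 3=5) = 13; EF_Task 7 = 13+5 = 18
ES_Task 8 = 5; EF_Task 8 = 5+9 = 14
ES_Task 9 = 5; EF_Task 9 = 5+11 = 16
ES_Task 10 = max(EF_Task 1=11, EF_Task 5=25, EF_Task 6=27, EF_Task 7=18, EF_Task 8=14, EF_Task 9=16) = 27; EF_Task 10 = 27+10 = 37
Expected project duration μ = 37 hours. Critical path: Task 2 → Task 6 → Task 10.

Backward pass:
LF_Task 10 = 37; LS_Task 10 = 37−10 = 27
LF_Task 9 = LS_Task 10 = 27; LS_Task 9 = 27−11 = 16
LF_Task 8 = LS_Task 10 = 27; LS_Task 8 = 27−9 = 18
LF_Task 7 = LS_Task 10 = 27; LS_Task 7 = 27−5 = 22
LF_Task 6 = LS_Task 10 = 27; LS_Task 6 = 27−14 = 13
LF_Task 5 = LS_Task 10 = 27; LS_Task 5 = 27−10 = 17
LF_Task 4 = LS_Task 5 = 17; LS_Task 4 = 17−15 = 2
LF_Task 3 = min(LS_Task 6=13, LS_Task 7=22, LS_Task 8=18, LS_Task 9=16) = 13; LS_Task 3 = 13−5 = 8
LF_Task 2 = min(LS_Task 6=13, LS_Task 7=22) = 13; LS_Task 2 = 13−13 = 0
LF_Task 1 = LS_Task 10 = 27; LS_Task 1 = 27−11 = 16
Slack_Task 9 = LS_Task 9 − ES_Task 9 = 16 − 5 = 11

11 hours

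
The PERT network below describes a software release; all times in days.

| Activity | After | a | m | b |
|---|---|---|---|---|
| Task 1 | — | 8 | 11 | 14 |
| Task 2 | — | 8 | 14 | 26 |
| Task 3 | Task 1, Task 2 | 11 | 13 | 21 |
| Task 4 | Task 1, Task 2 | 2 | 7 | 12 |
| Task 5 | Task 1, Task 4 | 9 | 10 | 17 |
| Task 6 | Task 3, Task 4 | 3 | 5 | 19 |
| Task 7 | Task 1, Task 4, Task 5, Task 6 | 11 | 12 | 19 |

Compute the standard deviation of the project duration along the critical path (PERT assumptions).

4.55 days

te_Task 1 = (8 + 4·11 + 14)/6 = 66/6 = 11; σ²_Task 1 = ((14−8)/6)² = 1.000
te_Task 2 = (8 + 4·14 + 26)/6 = 90/6 = 15; σ²_Task 2 = ((26−8)/6)² = 9.000
te_Task 3 = (11 + 4·13 + 21)/6 = 84/6 = 14; σ²_Task 3 = ((21−11)/6)² = 2.778
te_Task 4 = (2 + 4·7 + 12)/6 = 42/6 = 7; σ²_Task 4 = ((12−2)/6)² = 2.778
te_Task 5 = (9 + 4·10 + 17)/6 = 66/6 = 11; σ²_Task 5 = ((17−9)/6)² = 1.778
te_Task 6 = (3 + 4·5 + 19)/6 = 42/6 = 7; σ²_Task 6 = ((19−3)/6)² = 7.111
te_Task 7 = (11 + 4·12 + 19)/6 = 78/6 = 13; σ²_Task 7 = ((19−11)/6)² = 1.778

Forward pass:
ES_Task 1 = 0; EF_Task 1 = 11
ES_Task 2 = 0; EF_Task 2 = 15
ES_Task 3 = max(EF_Task 1=11, EF_Task 2=15) = 15; EF_Task 3 = 15+14 = 29
ES_Task 4 = max(EF_Task 1=11, EF_Task 2=15) = 15; EF_Task 4 = 15+7 = 22
ES_Task 5 = max(EF_Task 1=11, EF_Task 4=22) = 22; EF_Task 5 = 22+11 = 33
ES_Task 6 = max(EF_Task 3=29, EF_Task 4=22) = 29; EF_Task 6 = 29+7 = 36
ES_Task 7 = max(EF_Task 1=11, EF_Task 4=22, EF_Task 5=33, EF_Task 6=36) = 36; EF_Task 7 = 36+13 = 49
Expected project duration μ = 49 days. Critical path: Task 2 → Task 3 → Task 6 → Task 7.

Variance along critical path = 9.000 + 2.778 + 7.111 + 1.778 = 20.667
σ = √20.667 = 4.546 days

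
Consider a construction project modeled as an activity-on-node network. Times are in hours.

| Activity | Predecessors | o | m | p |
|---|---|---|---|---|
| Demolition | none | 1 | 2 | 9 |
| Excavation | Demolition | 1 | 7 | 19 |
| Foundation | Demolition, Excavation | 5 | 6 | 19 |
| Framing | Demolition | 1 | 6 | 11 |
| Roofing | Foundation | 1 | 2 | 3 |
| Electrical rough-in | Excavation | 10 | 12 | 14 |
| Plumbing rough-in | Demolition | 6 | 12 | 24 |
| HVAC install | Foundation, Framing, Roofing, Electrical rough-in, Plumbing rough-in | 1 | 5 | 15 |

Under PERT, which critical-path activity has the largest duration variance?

te_Demolition = (1 + 4·2 + 9)/6 = 18/6 = 3; σ²_Demolition = ((9−1)/6)² = 1.778
te_Excavation = (1 + 4·7 + 19)/6 = 48/6 = 8; σ²_Excavation = ((19−1)/6)² = 9.000
te_Foundation = (5 + 4·6 + 19)/6 = 48/6 = 8; σ²_Foundation = ((19−5)/6)² = 5.444
te_Framing = (1 + 4·6 + 11)/6 = 36/6 = 6; σ²_Framing = ((11−1)/6)² = 2.778
te_Roofing = (1 + 4·2 + 3)/6 = 12/6 = 2; σ²_Roofing = ((3−1)/6)² = 0.111
te_Electrical rough-in = (10 + 4·12 + 14)/6 = 72/6 = 12; σ²_Electrical rough-in = ((14−10)/6)² = 0.444
te_Plumbing rough-in = (6 + 4·12 + 24)/6 = 78/6 = 13; σ²_Plumbing rough-in = ((24−6)/6)² = 9.000
te_HVAC install = (1 + 4·5 + 15)/6 = 36/6 = 6; σ²_HVAC install = ((15−1)/6)² = 5.444

Forward pass:
ES_Demolition = 0; EF_Demolition = 3
ES_Excavation = 3; EF_Excavation = 3+8 = 11
ES_Foundation = max(EF_Demolition=3, EF_Excavation=11) = 11; EF_Foundation = 11+8 = 19
ES_Framing = 3; EF_Framing = 3+6 = 9
ES_Roofing = 19; EF_Roofing = 19+2 = 21
ES_Electrical rough-in = 11; EF_Electrical rough-in = 11+12 = 23
ES_Plumbing rough-in = 3; EF_Plumbing rough-in = 3+13 = 16
ES_HVAC install = max(EF_Foundation=19, EF_Framing=9, EF_Roofing=21, EF_Electrical rough-in=23, EF_Plumbing rough-in=16) = 23; EF_HVAC install = 23+6 = 29
Expected project duration μ = 29 hours. Critical path: Demolition → Excavation → Electrical rough-in → HVAC install.

Variances on critical path: σ²_Demolition=1.778, σ²_Excavation=9.000, σ²_Electrical rough-in=0.444, σ²_HVAC install=5.444.
Largest is σ²_Excavation = 9.000.

Excavation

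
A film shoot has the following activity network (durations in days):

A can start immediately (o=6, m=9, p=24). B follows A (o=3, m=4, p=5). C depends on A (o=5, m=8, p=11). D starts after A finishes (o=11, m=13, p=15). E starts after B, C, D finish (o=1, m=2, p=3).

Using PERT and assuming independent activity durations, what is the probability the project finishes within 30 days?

0.902

te_A = (6 + 4·9 + 24)/6 = 66/6 = 11; σ²_A = ((24−6)/6)² = 9.000
te_B = (3 + 4·4 + 5)/6 = 24/6 = 4; σ²_B = ((5−3)/6)² = 0.111
te_C = (5 + 4·8 + 11)/6 = 48/6 = 8; σ²_C = ((11−5)/6)² = 1.000
te_D = (11 + 4·13 + 15)/6 = 78/6 = 13; σ²_D = ((15−11)/6)² = 0.444
te_E = (1 + 4·2 + 3)/6 = 12/6 = 2; σ²_E = ((3−1)/6)² = 0.111

Forward pass:
ES_A = 0; EF_A = 11
ES_B = 11; EF_B = 11+4 = 15
ES_C = 11; EF_C = 11+8 = 19
ES_D = 11; EF_D = 11+13 = 24
ES_E = max(EF_B=15, EF_C=19, EF_D=24) = 24; EF_E = 24+2 = 26
Expected project duration μ = 26 days. Critical path: A → D → E.

Variance along critical path = 9.000 + 0.444 + 0.111 = 9.556; σ = √9.556 = 3.091 days.
Z = (30 − 26) / 3.091 = 1.294
P(T ≤ 30) = Φ(1.294) ≈ 0.902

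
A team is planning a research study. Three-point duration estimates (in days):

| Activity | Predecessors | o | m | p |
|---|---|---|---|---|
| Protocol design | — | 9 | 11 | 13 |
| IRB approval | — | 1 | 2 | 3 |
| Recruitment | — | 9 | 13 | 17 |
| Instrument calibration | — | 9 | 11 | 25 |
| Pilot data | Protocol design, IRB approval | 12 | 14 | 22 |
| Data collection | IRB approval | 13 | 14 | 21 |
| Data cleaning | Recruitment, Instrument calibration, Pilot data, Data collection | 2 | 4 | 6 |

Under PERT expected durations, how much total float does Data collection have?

9 days

te_Protocol design = (9 + 4·11 + 13)/6 = 66/6 = 11
te_IRB approval = (1 + 4·2 + 3)/6 = 12/6 = 2
te_Recruitment = (9 + 4·13 + 17)/6 = 78/6 = 13
te_Instrument calibration = (9 + 4·11 + 25)/6 = 78/6 = 13
te_Pilot data = (12 + 4·14 + 22)/6 = 90/6 = 15
te_Data collection = (13 + 4·14 + 21)/6 = 90/6 = 15
te_Data cleaning = (2 + 4·4 + 6)/6 = 24/6 = 4

Forward pass:
ES_Protocol design = 0; EF_Protocol design = 11
ES_IRB approval = 0; EF_IRB approval = 2
ES_Recruitment = 0; EF_Recruitment = 13
ES_Instrument calibration = 0; EF_Instrument calibration = 13
ES_Pilot data = max(EF_Protocol design=11, EF_IRB approval=2) = 11; EF_Pilot data = 11+15 = 26
ES_Data collection = 2; EF_Data collection = 2+15 = 17
ES_Data cleaning = max(EF_Recruitment=13, EF_Instrument calibration=13, EF_Pilot data=26, EF_Data collection=17) = 26; EF_Data cleaning = 26+4 = 30
Expected project duration μ = 30 days. Critical path: Protocol design → Pilot data → Data cleaning.

Backward pass:
LF_Data cleaning = 30; LS_Data cleaning = 30−4 = 26
LF_Data collection = LS_Data cleaning = 26; LS_Data collection = 26−15 = 11
LF_Pilot data = LS_Data cleaning = 26; LS_Pilot data = 26−15 = 11
LF_Instrument calibration = LS_Data cleaning = 26; LS_Instrument calibration = 26−13 = 13
LF_Recruitment = LS_Data cleaning = 26; LS_Recruitment = 26−13 = 13
LF_IRB approval = min(LS_Pilot data=11, LS_Data collection=11) = 11; LS_IRB approval = 11−2 = 9
LF_Protocol design = LS_Pilot data = 11; LS_Protocol design = 11−11 = 0
Slack_Data collection = LS_Data collection − ES_Data collection = 11 − 2 = 9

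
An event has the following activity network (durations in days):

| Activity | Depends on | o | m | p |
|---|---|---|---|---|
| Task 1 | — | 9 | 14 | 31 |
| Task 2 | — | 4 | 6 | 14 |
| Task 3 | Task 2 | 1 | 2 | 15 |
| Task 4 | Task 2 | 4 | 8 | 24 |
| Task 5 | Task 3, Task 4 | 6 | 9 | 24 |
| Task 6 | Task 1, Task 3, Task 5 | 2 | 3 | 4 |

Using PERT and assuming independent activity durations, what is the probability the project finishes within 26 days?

0.149

te_Task 1 = (9 + 4·14 + 31)/6 = 96/6 = 16; σ²_Task 1 = ((31−9)/6)² = 13.444
te_Task 2 = (4 + 4·6 + 14)/6 = 42/6 = 7; σ²_Task 2 = ((14−4)/6)² = 2.778
te_Task 3 = (1 + 4·2 + 15)/6 = 24/6 = 4; σ²_Task 3 = ((15−1)/6)² = 5.444
te_Task 4 = (4 + 4·8 + 24)/6 = 60/6 = 10; σ²_Task 4 = ((24−4)/6)² = 11.111
te_Task 5 = (6 + 4·9 + 24)/6 = 66/6 = 11; σ²_Task 5 = ((24−6)/6)² = 9.000
te_Task 6 = (2 + 4·3 + 4)/6 = 18/6 = 3; σ²_Task 6 = ((4−2)/6)² = 0.111

Forward pass:
ES_Task 1 = 0; EF_Task 1 = 16
ES_Task 2 = 0; EF_Task 2 = 7
ES_Task 3 = 7; EF_Task 3 = 7+4 = 11
ES_Task 4 = 7; EF_Task 4 = 7+10 = 17
ES_Task 5 = max(EF_Task 3=11, EF_Task 4=17) = 17; EF_Task 5 = 17+11 = 28
ES_Task 6 = max(EF_Task 1=16, EF_Task 3=11, EF_Task 5=28) = 28; EF_Task 6 = 28+3 = 31
Expected project duration μ = 31 days. Critical path: Task 2 → Task 4 → Task 5 → Task 6.

Variance along critical path = 2.778 + 11.111 + 9.000 + 0.111 = 23.000; σ = √23.000 = 4.796 days.
Z = (26 − 31) / 4.796 = -1.043
P(T ≤ 26) = Φ(-1.043) ≈ 0.149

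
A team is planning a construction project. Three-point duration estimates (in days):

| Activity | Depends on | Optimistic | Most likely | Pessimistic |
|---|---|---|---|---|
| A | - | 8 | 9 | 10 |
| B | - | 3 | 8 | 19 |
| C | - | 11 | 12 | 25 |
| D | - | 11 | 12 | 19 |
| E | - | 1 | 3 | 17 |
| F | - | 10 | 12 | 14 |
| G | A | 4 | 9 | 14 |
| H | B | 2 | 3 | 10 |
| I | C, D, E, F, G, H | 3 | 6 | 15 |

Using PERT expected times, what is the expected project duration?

te_A = (8 + 4·9 + 10)/6 = 54/6 = 9
te_B = (3 + 4·8 + 19)/6 = 54/6 = 9
te_C = (11 + 4·12 + 25)/6 = 84/6 = 14
te_D = (11 + 4·12 + 19)/6 = 78/6 = 13
te_E = (1 + 4·3 + 17)/6 = 30/6 = 5
te_F = (10 + 4·12 + 14)/6 = 72/6 = 12
te_G = (4 + 4·9 + 14)/6 = 54/6 = 9
te_H = (2 + 4·3 + 10)/6 = 24/6 = 4
te_I = (3 + 4·6 + 15)/6 = 42/6 = 7

Forward pass:
ES_A = 0; EF_A = 9
ES_B = 0; EF_B = 9
ES_C = 0; EF_C = 14
ES_D = 0; EF_D = 13
ES_E = 0; EF_E = 5
ES_F = 0; EF_F = 12
ES_G = 9; EF_G = 9+9 = 18
ES_H = 9; EF_H = 9+4 = 13
ES_I = max(EF_C=14, EF_D=13, EF_E=5, EF_F=12, EF_G=18, EF_H=13) = 18; EF_I = 18+7 = 25
Expected project duration μ = 25 days. Critical path: A → G → I.

25 days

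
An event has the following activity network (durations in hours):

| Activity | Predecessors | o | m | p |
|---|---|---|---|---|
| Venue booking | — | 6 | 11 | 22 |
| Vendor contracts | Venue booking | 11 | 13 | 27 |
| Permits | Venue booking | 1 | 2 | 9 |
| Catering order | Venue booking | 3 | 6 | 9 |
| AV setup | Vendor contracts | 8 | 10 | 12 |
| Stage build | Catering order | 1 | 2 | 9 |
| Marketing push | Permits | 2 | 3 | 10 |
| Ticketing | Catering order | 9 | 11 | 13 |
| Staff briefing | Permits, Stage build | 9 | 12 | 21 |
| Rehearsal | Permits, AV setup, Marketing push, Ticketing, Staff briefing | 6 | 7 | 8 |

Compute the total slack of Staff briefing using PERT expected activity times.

te_Venue booking = (6 + 4·11 + 22)/6 = 72/6 = 12
te_Vendor contracts = (11 + 4·13 + 27)/6 = 90/6 = 15
te_Permits = (1 + 4·2 + 9)/6 = 18/6 = 3
te_Catering order = (3 + 4·6 + 9)/6 = 36/6 = 6
te_AV setup = (8 + 4·10 + 12)/6 = 60/6 = 10
te_Stage build = (1 + 4·2 + 9)/6 = 18/6 = 3
te_Marketing push = (2 + 4·3 + 10)/6 = 24/6 = 4
te_Ticketing = (9 + 4·11 + 13)/6 = 66/6 = 11
te_Staff briefing = (9 + 4·12 + 21)/6 = 78/6 = 13
te_Rehearsal = (6 + 4·7 + 8)/6 = 42/6 = 7

Forward pass:
ES_Venue booking = 0; EF_Venue booking = 12
ES_Vendor contracts = 12; EF_Vendor contracts = 12+15 = 27
ES_Permits = 12; EF_Permits = 12+3 = 15
ES_Catering order = 12; EF_Catering order = 12+6 = 18
ES_AV setup = 27; EF_AV setup = 27+10 = 37
ES_Stage build = 18; EF_Stage build = 18+3 = 21
ES_Marketing push = 15; EF_Marketing push = 15+4 = 19
ES_Ticketing = 18; EF_Ticketing = 18+11 = 29
ES_Staff briefing = max(EF_Permits=15, EF_Stage build=21) = 21; EF_Staff briefing = 21+13 = 34
ES_Rehearsal = max(EF_Permits=15, EF_AV setup=37, EF_Marketing push=19, EF_Ticketing=29, EF_Staff briefing=34) = 37; EF_Rehearsal = 37+7 = 44
Expected project duration μ = 44 hours. Critical path: Venue booking → Vendor contracts → AV setup → Rehearsal.

Backward pass:
LF_Rehearsal = 44; LS_Rehearsal = 44−7 = 37
LF_Staff briefing = LS_Rehearsal = 37; LS_Staff briefing = 37−13 = 24
LF_Ticketing = LS_Rehearsal = 37; LS_Ticketing = 37−11 = 26
LF_Marketing push = LS_Rehearsal = 37; LS_Marketing push = 37−4 = 33
LF_Stage build = LS_Staff briefing = 24; LS_Stage build = 24−3 = 21
LF_AV setup = LS_Rehearsal = 37; LS_AV setup = 37−10 = 27
LF_Catering order = min(LS_Stage build=21, LS_Ticketing=26) = 21; LS_Catering order = 21−6 = 15
LF_Permits = min(LS_Marketing push=33, LS_Staff briefing=24, LS_Rehearsal=37) = 24; LS_Permits = 24−3 = 21
LF_Vendor contracts = LS_AV setup = 27; LS_Vendor contracts = 27−15 = 12
LF_Venue booking = min(LS_Vendor contracts=12, LS_Permits=21, LS_Catering order=15) = 12; LS_Venue booking = 12−12 = 0
Slack_Staff briefing = LS_Staff briefing − ES_Staff briefing = 24 − 21 = 3

3 hours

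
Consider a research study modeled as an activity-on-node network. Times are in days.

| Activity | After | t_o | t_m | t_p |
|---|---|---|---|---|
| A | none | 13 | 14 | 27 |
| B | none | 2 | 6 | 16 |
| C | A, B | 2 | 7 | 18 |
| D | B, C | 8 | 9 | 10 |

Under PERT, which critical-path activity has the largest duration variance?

te_A = (13 + 4·14 + 27)/6 = 96/6 = 16; σ²_A = ((27−13)/6)² = 5.444
te_B = (2 + 4·6 + 16)/6 = 42/6 = 7; σ²_B = ((16−2)/6)² = 5.444
te_C = (2 + 4·7 + 18)/6 = 48/6 = 8; σ²_C = ((18−2)/6)² = 7.111
te_D = (8 + 4·9 + 10)/6 = 54/6 = 9; σ²_D = ((10−8)/6)² = 0.111

Forward pass:
ES_A = 0; EF_A = 16
ES_B = 0; EF_B = 7
ES_C = max(EF_A=16, EF_B=7) = 16; EF_C = 16+8 = 24
ES_D = max(EF_B=7, EF_C=24) = 24; EF_D = 24+9 = 33
Expected project duration μ = 33 days. Critical path: A → C → D.

Variances on critical path: σ²_A=5.444, σ²_C=7.111, σ²_D=0.111.
Largest is σ²_C = 7.111.

C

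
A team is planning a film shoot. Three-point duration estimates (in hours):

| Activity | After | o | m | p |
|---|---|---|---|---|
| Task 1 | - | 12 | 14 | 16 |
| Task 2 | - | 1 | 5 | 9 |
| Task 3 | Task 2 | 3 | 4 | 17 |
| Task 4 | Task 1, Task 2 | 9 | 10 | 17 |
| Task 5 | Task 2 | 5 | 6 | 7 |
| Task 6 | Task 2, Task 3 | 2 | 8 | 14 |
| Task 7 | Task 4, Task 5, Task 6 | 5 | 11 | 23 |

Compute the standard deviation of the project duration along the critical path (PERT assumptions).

3.35 hours

te_Task 1 = (12 + 4·14 + 16)/6 = 84/6 = 14; σ²_Task 1 = ((16−12)/6)² = 0.444
te_Task 2 = (1 + 4·5 + 9)/6 = 30/6 = 5; σ²_Task 2 = ((9−1)/6)² = 1.778
te_Task 3 = (3 + 4·4 + 17)/6 = 36/6 = 6; σ²_Task 3 = ((17−3)/6)² = 5.444
te_Task 4 = (9 + 4·10 + 17)/6 = 66/6 = 11; σ²_Task 4 = ((17−9)/6)² = 1.778
te_Task 5 = (5 + 4·6 + 7)/6 = 36/6 = 6; σ²_Task 5 = ((7−5)/6)² = 0.111
te_Task 6 = (2 + 4·8 + 14)/6 = 48/6 = 8; σ²_Task 6 = ((14−2)/6)² = 4.000
te_Task 7 = (5 + 4·11 + 23)/6 = 72/6 = 12; σ²_Task 7 = ((23−5)/6)² = 9.000

Forward pass:
ES_Task 1 = 0; EF_Task 1 = 14
ES_Task 2 = 0; EF_Task 2 = 5
ES_Task 3 = 5; EF_Task 3 = 5+6 = 11
ES_Task 4 = max(EF_Task 1=14, EF_Task 2=5) = 14; EF_Task 4 = 14+11 = 25
ES_Task 5 = 5; EF_Task 5 = 5+6 = 11
ES_Task 6 = max(EF_Task 2=5, EF_Task 3=11) = 11; EF_Task 6 = 11+8 = 19
ES_Task 7 = max(EF_Task 4=25, EF_Task 5=11, EF_Task 6=19) = 25; EF_Task 7 = 25+12 = 37
Expected project duration μ = 37 hours. Critical path: Task 1 → Task 4 → Task 7.

Variance along critical path = 0.444 + 1.778 + 9.000 = 11.222
σ = √11.222 = 3.350 hours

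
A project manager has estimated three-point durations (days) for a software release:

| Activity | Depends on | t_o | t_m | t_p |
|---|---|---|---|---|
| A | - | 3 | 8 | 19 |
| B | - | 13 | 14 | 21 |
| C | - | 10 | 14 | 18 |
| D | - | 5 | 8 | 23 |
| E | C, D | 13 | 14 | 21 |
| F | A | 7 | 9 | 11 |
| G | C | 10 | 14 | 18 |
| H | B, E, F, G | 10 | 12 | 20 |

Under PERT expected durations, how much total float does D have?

4 days

te_A = (3 + 4·8 + 19)/6 = 54/6 = 9
te_B = (13 + 4·14 + 21)/6 = 90/6 = 15
te_C = (10 + 4·14 + 18)/6 = 84/6 = 14
te_D = (5 + 4·8 + 23)/6 = 60/6 = 10
te_E = (13 + 4·14 + 21)/6 = 90/6 = 15
te_F = (7 + 4·9 + 11)/6 = 54/6 = 9
te_G = (10 + 4·14 + 18)/6 = 84/6 = 14
te_H = (10 + 4·12 + 20)/6 = 78/6 = 13

Forward pass:
ES_A = 0; EF_A = 9
ES_B = 0; EF_B = 15
ES_C = 0; EF_C = 14
ES_D = 0; EF_D = 10
ES_E = max(EF_C=14, EF_D=10) = 14; EF_E = 14+15 = 29
ES_F = 9; EF_F = 9+9 = 18
ES_G = 14; EF_G = 14+14 = 28
ES_H = max(EF_B=15, EF_E=29, EF_F=18, EF_G=28) = 29; EF_H = 29+13 = 42
Expected project duration μ = 42 days. Critical path: C → E → H.

Backward pass:
LF_H = 42; LS_H = 42−13 = 29
LF_G = LS_H = 29; LS_G = 29−14 = 15
LF_F = LS_H = 29; LS_F = 29−9 = 20
LF_E = LS_H = 29; LS_E = 29−15 = 14
LF_D = LS_E = 14; LS_D = 14−10 = 4
LF_C = min(LS_E=14, LS_G=15) = 14; LS_C = 14−14 = 0
LF_B = LS_H = 29; LS_B = 29−15 = 14
LF_A = LS_F = 20; LS_A = 20−9 = 11
Slack_D = LS_D − ES_D = 4 − 0 = 4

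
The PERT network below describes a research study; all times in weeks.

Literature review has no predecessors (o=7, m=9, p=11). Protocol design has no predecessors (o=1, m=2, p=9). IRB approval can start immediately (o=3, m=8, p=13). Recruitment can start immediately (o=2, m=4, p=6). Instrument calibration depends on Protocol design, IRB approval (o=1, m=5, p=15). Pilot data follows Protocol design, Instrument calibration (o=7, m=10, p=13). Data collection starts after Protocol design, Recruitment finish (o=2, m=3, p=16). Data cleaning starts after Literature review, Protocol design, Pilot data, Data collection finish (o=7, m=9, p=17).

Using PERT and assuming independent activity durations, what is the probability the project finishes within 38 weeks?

te_Literature review = (7 + 4·9 + 11)/6 = 54/6 = 9; σ²_Literature review = ((11−7)/6)² = 0.444
te_Protocol design = (1 + 4·2 + 9)/6 = 18/6 = 3; σ²_Protocol design = ((9−1)/6)² = 1.778
te_IRB approval = (3 + 4·8 + 13)/6 = 48/6 = 8; σ²_IRB approval = ((13−3)/6)² = 2.778
te_Recruitment = (2 + 4·4 + 6)/6 = 24/6 = 4; σ²_Recruitment = ((6−2)/6)² = 0.444
te_Instrument calibration = (1 + 4·5 + 15)/6 = 36/6 = 6; σ²_Instrument calibration = ((15−1)/6)² = 5.444
te_Pilot data = (7 + 4·10 + 13)/6 = 60/6 = 10; σ²_Pilot data = ((13−7)/6)² = 1.000
te_Data collection = (2 + 4·3 + 16)/6 = 30/6 = 5; σ²_Data collection = ((16−2)/6)² = 5.444
te_Data cleaning = (7 + 4·9 + 17)/6 = 60/6 = 10; σ²_Data cleaning = ((17−7)/6)² = 2.778

Forward pass:
ES_Literature review = 0; EF_Literature review = 9
ES_Protocol design = 0; EF_Protocol design = 3
ES_IRB approval = 0; EF_IRB approval = 8
ES_Recruitment = 0; EF_Recruitment = 4
ES_Instrument calibration = max(EF_Protocol design=3, EF_IRB approval=8) = 8; EF_Instrument calibration = 8+6 = 14
ES_Pilot data = max(EF_Protocol design=3, EF_Instrument calibration=14) = 14; EF_Pilot data = 14+10 = 24
ES_Data collection = max(EF_Protocol design=3, EF_Recruitment=4) = 4; EF_Data collection = 4+5 = 9
ES_Data cleaning = max(EF_Literature review=9, EF_Protocol design=3, EF_Pilot data=24, EF_Data collection=9) = 24; EF_Data cleaning = 24+10 = 34
Expected project duration μ = 34 weeks. Critical path: IRB approval → Instrument calibration → Pilot data → Data cleaning.

Variance along critical path = 2.778 + 5.444 + 1.000 + 2.778 = 12.000; σ = √12.000 = 3.464 weeks.
Z = (38 − 34) / 3.464 = 1.155
P(T ≤ 38) = Φ(1.155) ≈ 0.876

0.876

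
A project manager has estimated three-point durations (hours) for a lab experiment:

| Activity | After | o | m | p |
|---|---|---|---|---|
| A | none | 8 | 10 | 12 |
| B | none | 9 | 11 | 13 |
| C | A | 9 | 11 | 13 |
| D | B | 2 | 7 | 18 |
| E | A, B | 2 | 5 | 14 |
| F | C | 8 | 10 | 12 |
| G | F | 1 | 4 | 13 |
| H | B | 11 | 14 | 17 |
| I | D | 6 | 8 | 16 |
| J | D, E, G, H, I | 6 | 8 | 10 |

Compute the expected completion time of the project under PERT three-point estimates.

44 hours

te_A = (8 + 4·10 + 12)/6 = 60/6 = 10
te_B = (9 + 4·11 + 13)/6 = 66/6 = 11
te_C = (9 + 4·11 + 13)/6 = 66/6 = 11
te_D = (2 + 4·7 + 18)/6 = 48/6 = 8
te_E = (2 + 4·5 + 14)/6 = 36/6 = 6
te_F = (8 + 4·10 + 12)/6 = 60/6 = 10
te_G = (1 + 4·4 + 13)/6 = 30/6 = 5
te_H = (11 + 4·14 + 17)/6 = 84/6 = 14
te_I = (6 + 4·8 + 16)/6 = 54/6 = 9
te_J = (6 + 4·8 + 10)/6 = 48/6 = 8

Forward pass:
ES_A = 0; EF_A = 10
ES_B = 0; EF_B = 11
ES_C = 10; EF_C = 10+11 = 21
ES_D = 11; EF_D = 11+8 = 19
ES_E = max(EF_A=10, EF_B=11) = 11; EF_E = 11+6 = 17
ES_F = 21; EF_F = 21+10 = 31
ES_G = 31; EF_G = 31+5 = 36
ES_H = 11; EF_H = 11+14 = 25
ES_I = 19; EF_I = 19+9 = 28
ES_J = max(EF_D=19, EF_E=17, EF_G=36, EF_H=25, EF_I=28) = 36; EF_J = 36+8 = 44
Expected project duration μ = 44 hours. Critical path: A → C → F → G → J.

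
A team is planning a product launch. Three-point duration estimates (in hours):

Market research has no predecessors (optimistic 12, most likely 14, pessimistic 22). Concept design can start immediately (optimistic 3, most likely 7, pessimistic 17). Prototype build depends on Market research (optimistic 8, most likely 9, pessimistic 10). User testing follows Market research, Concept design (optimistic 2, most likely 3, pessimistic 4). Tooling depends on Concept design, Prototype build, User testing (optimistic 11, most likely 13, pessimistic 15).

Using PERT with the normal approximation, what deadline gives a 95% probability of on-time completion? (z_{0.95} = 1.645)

40.0 hours

te_Market research = (12 + 4·14 + 22)/6 = 90/6 = 15; σ²_Market research = ((22−12)/6)² = 2.778
te_Concept design = (3 + 4·7 + 17)/6 = 48/6 = 8; σ²_Concept design = ((17−3)/6)² = 5.444
te_Prototype build = (8 + 4·9 + 10)/6 = 54/6 = 9; σ²_Prototype build = ((10−8)/6)² = 0.111
te_User testing = (2 + 4·3 + 4)/6 = 18/6 = 3; σ²_User testing = ((4−2)/6)² = 0.111
te_Tooling = (11 + 4·13 + 15)/6 = 78/6 = 13; σ²_Tooling = ((15−11)/6)² = 0.444

Forward pass:
ES_Market research = 0; EF_Market research = 15
ES_Concept design = 0; EF_Concept design = 8
ES_Prototype build = 15; EF_Prototype build = 15+9 = 24
ES_User testing = max(EF_Market research=15, EF_Concept design=8) = 15; EF_User testing = 15+3 = 18
ES_Tooling = max(EF_Concept design=8, EF_Prototype build=24, EF_User testing=18) = 24; EF_Tooling = 24+13 = 37
Expected project duration μ = 37 hours. Critical path: Market research → Prototype build → Tooling.

Variance along critical path = 2.778 + 0.111 + 0.444 = 3.333; σ = 1.826 hours.
D = μ + z·σ = 37 + 1.645·1.826 = 40.0 hours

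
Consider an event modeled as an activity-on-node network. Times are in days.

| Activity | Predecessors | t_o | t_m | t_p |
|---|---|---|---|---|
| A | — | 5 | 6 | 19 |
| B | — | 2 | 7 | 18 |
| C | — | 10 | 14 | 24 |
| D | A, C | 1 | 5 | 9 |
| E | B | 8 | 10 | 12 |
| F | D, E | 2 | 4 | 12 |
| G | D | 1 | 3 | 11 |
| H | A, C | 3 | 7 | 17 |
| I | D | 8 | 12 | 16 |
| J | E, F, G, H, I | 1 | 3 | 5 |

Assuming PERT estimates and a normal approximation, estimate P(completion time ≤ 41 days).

te_A = (5 + 4·6 + 19)/6 = 48/6 = 8; σ²_A = ((19−5)/6)² = 5.444
te_B = (2 + 4·7 + 18)/6 = 48/6 = 8; σ²_B = ((18−2)/6)² = 7.111
te_C = (10 + 4·14 + 24)/6 = 90/6 = 15; σ²_C = ((24−10)/6)² = 5.444
te_D = (1 + 4·5 + 9)/6 = 30/6 = 5; σ²_D = ((9−1)/6)² = 1.778
te_E = (8 + 4·10 + 12)/6 = 60/6 = 10; σ²_E = ((12−8)/6)² = 0.444
te_F = (2 + 4·4 + 12)/6 = 30/6 = 5; σ²_F = ((12−2)/6)² = 2.778
te_G = (1 + 4·3 + 11)/6 = 24/6 = 4; σ²_G = ((11−1)/6)² = 2.778
te_H = (3 + 4·7 + 17)/6 = 48/6 = 8; σ²_H = ((17−3)/6)² = 5.444
te_I = (8 + 4·12 + 16)/6 = 72/6 = 12; σ²_I = ((16−8)/6)² = 1.778
te_J = (1 + 4·3 + 5)/6 = 18/6 = 3; σ²_J = ((5−1)/6)² = 0.444

Forward pass:
ES_A = 0; EF_A = 8
ES_B = 0; EF_B = 8
ES_C = 0; EF_C = 15
ES_D = max(EF_A=8, EF_C=15) = 15; EF_D = 15+5 = 20
ES_E = 8; EF_E = 8+10 = 18
ES_F = max(EF_D=20, EF_E=18) = 20; EF_F = 20+5 = 25
ES_G = 20; EF_G = 20+4 = 24
ES_H = max(EF_A=8, EF_C=15) = 15; EF_H = 15+8 = 23
ES_I = 20; EF_I = 20+12 = 32
ES_J = max(EF_E=18, EF_F=25, EF_G=24, EF_H=23, EF_I=32) = 32; EF_J = 32+3 = 35
Expected project duration μ = 35 days. Critical path: C → D → I → J.

Variance along critical path = 5.444 + 1.778 + 1.778 + 0.444 = 9.444; σ = √9.444 = 3.073 days.
Z = (41 − 35) / 3.073 = 1.952
P(T ≤ 41) = Φ(1.952) ≈ 0.975

0.975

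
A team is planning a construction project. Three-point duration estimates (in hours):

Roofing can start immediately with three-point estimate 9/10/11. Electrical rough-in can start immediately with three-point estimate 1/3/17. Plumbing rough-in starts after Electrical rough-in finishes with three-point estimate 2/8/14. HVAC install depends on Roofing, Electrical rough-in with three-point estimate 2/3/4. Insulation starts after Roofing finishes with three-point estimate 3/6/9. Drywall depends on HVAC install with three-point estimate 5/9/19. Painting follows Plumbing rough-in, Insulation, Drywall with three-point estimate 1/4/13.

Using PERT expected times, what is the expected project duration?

28 hours

te_Roofing = (9 + 4·10 + 11)/6 = 60/6 = 10
te_Electrical rough-in = (1 + 4·3 + 17)/6 = 30/6 = 5
te_Plumbing rough-in = (2 + 4·8 + 14)/6 = 48/6 = 8
te_HVAC install = (2 + 4·3 + 4)/6 = 18/6 = 3
te_Insulation = (3 + 4·6 + 9)/6 = 36/6 = 6
te_Drywall = (5 + 4·9 + 19)/6 = 60/6 = 10
te_Painting = (1 + 4·4 + 13)/6 = 30/6 = 5

Forward pass:
ES_Roofing = 0; EF_Roofing = 10
ES_Electrical rough-in = 0; EF_Electrical rough-in = 5
ES_Plumbing rough-in = 5; EF_Plumbing rough-in = 5+8 = 13
ES_HVAC install = max(EF_Roofing=10, EF_Electrical rough-in=5) = 10; EF_HVAC install = 10+3 = 13
ES_Insulation = 10; EF_Insulation = 10+6 = 16
ES_Drywall = 13; EF_Drywall = 13+10 = 23
ES_Painting = max(EF_Plumbing rough-in=13, EF_Insulation=16, EF_Drywall=23) = 23; EF_Painting = 23+5 = 28
Expected project duration μ = 28 hours. Critical path: Roofing → HVAC install → Drywall → Painting.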